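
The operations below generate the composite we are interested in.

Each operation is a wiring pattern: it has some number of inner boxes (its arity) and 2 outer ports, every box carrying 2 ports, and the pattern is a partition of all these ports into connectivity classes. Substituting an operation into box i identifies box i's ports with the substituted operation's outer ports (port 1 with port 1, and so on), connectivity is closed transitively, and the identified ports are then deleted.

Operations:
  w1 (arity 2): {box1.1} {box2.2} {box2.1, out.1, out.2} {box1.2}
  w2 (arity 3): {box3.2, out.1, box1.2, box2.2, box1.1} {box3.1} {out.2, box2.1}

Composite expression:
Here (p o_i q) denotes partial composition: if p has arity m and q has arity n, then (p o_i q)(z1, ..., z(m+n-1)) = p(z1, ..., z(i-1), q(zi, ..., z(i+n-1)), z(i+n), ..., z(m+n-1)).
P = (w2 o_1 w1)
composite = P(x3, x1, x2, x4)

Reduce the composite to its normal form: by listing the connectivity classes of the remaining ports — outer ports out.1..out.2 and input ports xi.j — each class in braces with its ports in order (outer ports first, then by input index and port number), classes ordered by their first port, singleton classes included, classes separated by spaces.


{out.1, x1.1, x2.2, x4.2} {out.2, x2.1} {x1.2} {x3.1} {x3.2} {x4.1}

Reachability decides: close wires over w2-identified ports.
composing w1 on (x3, x1), with out.j its own outer ports: {out.1, out.2, x1.1} {x1.2} {x3.1} {x3.2}
composing w2 on (x3, x1, x2, x4), with out.j its own outer ports: {out.1, x1.1, x2.2, x4.2} {out.2, x2.1} {x1.2} {x3.1} {x3.2} {x4.1}


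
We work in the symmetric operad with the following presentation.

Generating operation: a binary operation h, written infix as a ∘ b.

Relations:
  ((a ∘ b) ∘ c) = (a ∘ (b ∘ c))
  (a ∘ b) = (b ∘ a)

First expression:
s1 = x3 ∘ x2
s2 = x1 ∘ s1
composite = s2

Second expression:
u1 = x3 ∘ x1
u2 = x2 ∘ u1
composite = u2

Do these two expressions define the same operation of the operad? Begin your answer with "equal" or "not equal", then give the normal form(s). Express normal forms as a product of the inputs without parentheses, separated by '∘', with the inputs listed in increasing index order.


equal; both compose to x1 ∘ x2 ∘ x3

The first composite normalizes to x1 ∘ x2 ∘ x3
The second composite normalizes to x1 ∘ x2 ∘ x3
The forms coincide; equal.


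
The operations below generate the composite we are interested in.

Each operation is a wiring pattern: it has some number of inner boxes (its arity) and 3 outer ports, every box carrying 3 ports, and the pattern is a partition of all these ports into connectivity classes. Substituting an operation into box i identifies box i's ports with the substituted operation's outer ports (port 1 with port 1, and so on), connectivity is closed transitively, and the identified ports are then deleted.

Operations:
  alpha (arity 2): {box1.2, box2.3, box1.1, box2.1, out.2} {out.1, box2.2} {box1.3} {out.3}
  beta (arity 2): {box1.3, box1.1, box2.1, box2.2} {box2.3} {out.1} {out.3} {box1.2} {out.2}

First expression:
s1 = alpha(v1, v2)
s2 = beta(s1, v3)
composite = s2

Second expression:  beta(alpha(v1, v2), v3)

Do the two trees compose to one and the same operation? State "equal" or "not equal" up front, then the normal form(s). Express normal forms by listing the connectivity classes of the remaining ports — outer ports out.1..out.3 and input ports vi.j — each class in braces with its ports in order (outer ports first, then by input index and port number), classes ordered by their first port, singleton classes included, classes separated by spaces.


equal; both compose to {out.1} {out.2} {out.3} {v1.1, v1.2, v2.1, v2.3} {v1.3} {v2.2, v3.1, v3.2} {v3.3}

In normal form, the first expression is {out.1} {out.2} {out.3} {v1.1, v1.2, v2.1, v2.3} {v1.3} {v2.2, v3.1, v3.2} {v3.3}
In normal form, the second expression is {out.1} {out.2} {out.3} {v1.1, v1.2, v2.1, v2.3} {v1.3} {v2.2, v3.1, v3.2} {v3.3}
Same normal form: equal.


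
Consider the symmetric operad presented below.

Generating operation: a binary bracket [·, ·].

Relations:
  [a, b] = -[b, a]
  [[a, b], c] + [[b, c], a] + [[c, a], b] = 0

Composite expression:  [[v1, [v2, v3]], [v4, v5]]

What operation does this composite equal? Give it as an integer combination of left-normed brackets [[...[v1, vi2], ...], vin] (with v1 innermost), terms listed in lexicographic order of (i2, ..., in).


[[[[v1, v2], v3], v4], v5] - [[[[v1, v2], v3], v5], v4] - [[[[v1, v3], v2], v4], v5] + [[[[v1, v3], v2], v5], v4]

Antisymmetry and Jacobi reduce to v1-anchored left-normed brackets.
Composite bracket: [[v1, [v2, v3]], [v4, v5]]
Each bracket splits as ab - ba, giving 16 signed words (2^4 = 16).
Words beginning with v1 determine it all:
  v1v2v3v4v5 appears with sign +1, giving the term +[[[[v1, v2], v3], v4], v5]
  v1v2v3v5v4 appears with sign -1, giving the term -[[[[v1, v2], v3], v5], v4]
  v1v3v2v4v5 appears with sign -1, giving the term -[[[[v1, v3], v2], v4], v5]
  v1v3v2v5v4 appears with sign +1, giving the term +[[[[v1, v3], v2], v5], v4]


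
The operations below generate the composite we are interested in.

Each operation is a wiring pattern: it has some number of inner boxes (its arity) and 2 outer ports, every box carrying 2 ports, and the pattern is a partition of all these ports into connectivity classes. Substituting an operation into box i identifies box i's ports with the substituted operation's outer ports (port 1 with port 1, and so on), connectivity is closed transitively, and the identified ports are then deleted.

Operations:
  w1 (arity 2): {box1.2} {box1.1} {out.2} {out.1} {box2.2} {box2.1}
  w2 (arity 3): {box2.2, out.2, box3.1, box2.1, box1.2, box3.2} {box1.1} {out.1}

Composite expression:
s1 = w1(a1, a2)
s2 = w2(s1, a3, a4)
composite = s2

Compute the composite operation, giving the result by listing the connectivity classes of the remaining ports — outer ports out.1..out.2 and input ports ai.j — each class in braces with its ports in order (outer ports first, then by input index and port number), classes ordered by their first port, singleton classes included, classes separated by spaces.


{out.1} {out.2, a3.1, a3.2, a4.1, a4.2} {a1.1} {a1.2} {a2.1} {a2.2}

Two ports join when wires chain via w2-identified ports.
composing w1 on (a1, a2), with out.j its own outer ports: {out.1} {out.2} {a1.1} {a1.2} {a2.1} {a2.2}
composing w2 on (a1, a2, a3, a4), with out.j its own outer ports: {out.1} {out.2, a3.1, a3.2, a4.1, a4.2} {a1.1} {a1.2} {a2.1} {a2.2}


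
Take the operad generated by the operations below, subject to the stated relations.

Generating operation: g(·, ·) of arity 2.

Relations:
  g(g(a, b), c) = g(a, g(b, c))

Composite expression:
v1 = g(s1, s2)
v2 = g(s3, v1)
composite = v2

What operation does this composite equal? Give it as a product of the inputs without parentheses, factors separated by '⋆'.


Under associativity of g, the answer is the s's in reading order.
g(s1, s2) collapses to s1 ⋆ s2
g(s3, g(s1, s2)) collapses to s3 ⋆ s1 ⋆ s2

s3 ⋆ s1 ⋆ s2


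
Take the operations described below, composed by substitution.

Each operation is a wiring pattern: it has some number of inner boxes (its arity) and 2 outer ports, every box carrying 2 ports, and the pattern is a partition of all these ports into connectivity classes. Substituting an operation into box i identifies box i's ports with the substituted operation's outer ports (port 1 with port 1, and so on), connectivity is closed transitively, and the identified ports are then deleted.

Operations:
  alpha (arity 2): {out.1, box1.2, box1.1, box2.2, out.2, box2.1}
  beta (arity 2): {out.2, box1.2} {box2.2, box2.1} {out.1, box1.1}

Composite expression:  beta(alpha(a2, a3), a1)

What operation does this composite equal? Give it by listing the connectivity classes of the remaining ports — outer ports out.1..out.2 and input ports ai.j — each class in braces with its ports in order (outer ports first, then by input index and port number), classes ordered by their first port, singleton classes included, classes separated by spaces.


{out.1, out.2, a2.1, a2.2, a3.1, a3.2} {a1.1, a1.2}

After gluing at beta, chains via deleted ports link the a-ports.
the subtree at alpha composes to {out.1, out.2, a2.1, a2.2, a3.1, a3.2} on (a2, a3); out.j = own outer ports
the subtree at beta composes to {out.1, out.2, a2.1, a2.2, a3.1, a3.2} {a1.1, a1.2} on (a2, a3, a1); out.j = own outer ports


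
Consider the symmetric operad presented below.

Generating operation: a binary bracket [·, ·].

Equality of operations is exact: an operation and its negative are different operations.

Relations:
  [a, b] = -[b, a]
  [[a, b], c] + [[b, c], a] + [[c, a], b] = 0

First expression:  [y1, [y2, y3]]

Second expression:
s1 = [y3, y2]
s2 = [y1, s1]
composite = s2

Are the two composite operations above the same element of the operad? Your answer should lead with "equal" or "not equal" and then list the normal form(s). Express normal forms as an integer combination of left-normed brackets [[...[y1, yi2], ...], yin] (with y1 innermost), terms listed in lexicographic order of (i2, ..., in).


not equal — first [[y1, y2], y3] - [[y1, y3], y2], second -[[y1, y2], y3] + [[y1, y3], y2]

Normal form of the first expression: [[y1, y2], y3] - [[y1, y3], y2]
Normal form of the second expression: -[[y1, y2], y3] + [[y1, y3], y2]
The normal forms differ: not equal.


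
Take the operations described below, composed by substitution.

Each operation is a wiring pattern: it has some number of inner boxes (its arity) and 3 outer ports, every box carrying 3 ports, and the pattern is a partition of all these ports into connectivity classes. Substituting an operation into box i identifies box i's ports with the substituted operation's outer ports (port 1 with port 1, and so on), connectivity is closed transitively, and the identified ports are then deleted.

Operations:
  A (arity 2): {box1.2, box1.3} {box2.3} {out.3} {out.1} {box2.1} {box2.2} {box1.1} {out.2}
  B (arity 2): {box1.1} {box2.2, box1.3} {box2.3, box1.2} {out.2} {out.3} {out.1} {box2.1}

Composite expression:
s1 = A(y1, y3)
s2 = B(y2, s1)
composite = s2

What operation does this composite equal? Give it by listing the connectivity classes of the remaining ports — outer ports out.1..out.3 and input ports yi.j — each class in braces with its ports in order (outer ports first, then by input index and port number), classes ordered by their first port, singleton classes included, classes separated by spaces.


{out.1} {out.2} {out.3} {y1.1} {y1.2, y1.3} {y2.1} {y2.2} {y2.3} {y3.1} {y3.2} {y3.3}

Reachability decides: close wires over B-identified ports.
after A, the pattern on (y1, y3) reads {out.1} {out.2} {out.3} {y1.1} {y1.2, y1.3} {y3.1} {y3.2} {y3.3} (out.j = its outer ports)
after B, the pattern on (y2, y1, y3) reads {out.1} {out.2} {out.3} {y1.1} {y1.2, y1.3} {y2.1} {y2.2} {y2.3} {y3.1} {y3.2} {y3.3} (out.j = its outer ports)


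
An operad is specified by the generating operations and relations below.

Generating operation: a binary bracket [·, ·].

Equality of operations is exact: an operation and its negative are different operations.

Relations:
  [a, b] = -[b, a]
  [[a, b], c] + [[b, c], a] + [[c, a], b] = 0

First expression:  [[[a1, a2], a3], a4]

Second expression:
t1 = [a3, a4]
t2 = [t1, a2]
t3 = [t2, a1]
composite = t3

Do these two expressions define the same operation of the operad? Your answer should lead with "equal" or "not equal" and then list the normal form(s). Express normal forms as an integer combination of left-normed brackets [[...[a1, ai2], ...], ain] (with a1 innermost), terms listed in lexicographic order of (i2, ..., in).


not equal; first: [[[a1, a2], a3], a4]; second: [[[a1, a2], a3], a4] - [[[a1, a2], a4], a3] - [[[a1, a3], a4], a2] + [[[a1, a4], a3], a2]


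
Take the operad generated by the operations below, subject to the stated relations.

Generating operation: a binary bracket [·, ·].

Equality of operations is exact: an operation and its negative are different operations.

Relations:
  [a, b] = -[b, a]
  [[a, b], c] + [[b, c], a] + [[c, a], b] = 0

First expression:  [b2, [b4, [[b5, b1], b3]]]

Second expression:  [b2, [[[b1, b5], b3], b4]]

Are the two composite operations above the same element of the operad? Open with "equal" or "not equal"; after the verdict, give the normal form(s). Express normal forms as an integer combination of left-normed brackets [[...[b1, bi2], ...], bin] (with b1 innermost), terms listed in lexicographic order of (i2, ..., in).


equal: each reduces to -[[[[b1, b5], b3], b4], b2]


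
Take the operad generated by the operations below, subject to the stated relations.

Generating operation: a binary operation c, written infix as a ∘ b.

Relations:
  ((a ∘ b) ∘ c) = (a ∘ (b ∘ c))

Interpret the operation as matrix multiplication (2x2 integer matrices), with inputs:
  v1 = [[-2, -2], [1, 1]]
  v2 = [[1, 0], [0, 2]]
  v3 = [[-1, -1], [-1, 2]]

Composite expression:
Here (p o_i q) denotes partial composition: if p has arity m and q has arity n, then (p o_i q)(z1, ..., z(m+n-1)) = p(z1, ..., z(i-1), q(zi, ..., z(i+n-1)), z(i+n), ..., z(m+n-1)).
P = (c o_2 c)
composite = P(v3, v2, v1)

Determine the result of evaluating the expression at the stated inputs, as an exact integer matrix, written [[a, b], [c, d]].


[[0, 0], [6, 6]]

(v2 ∘ v1) = [[-2, -2], [2, 2]]
(v3 ∘ (v2 ∘ v1)) = [[0, 0], [6, 6]]


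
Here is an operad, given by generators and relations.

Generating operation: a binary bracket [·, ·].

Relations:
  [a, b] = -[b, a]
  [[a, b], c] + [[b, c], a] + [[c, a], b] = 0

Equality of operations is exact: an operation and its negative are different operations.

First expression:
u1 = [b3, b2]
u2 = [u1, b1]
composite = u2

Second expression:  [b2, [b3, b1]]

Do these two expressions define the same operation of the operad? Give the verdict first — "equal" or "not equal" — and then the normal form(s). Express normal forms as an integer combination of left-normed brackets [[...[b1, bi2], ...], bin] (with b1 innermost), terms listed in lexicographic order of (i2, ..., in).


The first composite normalizes to [[b1, b2], b3] - [[b1, b3], b2]
The second composite normalizes to [[b1, b3], b2]
No match — not equal.

not equal — first [[b1, b2], b3] - [[b1, b3], b2], second [[b1, b3], b2]


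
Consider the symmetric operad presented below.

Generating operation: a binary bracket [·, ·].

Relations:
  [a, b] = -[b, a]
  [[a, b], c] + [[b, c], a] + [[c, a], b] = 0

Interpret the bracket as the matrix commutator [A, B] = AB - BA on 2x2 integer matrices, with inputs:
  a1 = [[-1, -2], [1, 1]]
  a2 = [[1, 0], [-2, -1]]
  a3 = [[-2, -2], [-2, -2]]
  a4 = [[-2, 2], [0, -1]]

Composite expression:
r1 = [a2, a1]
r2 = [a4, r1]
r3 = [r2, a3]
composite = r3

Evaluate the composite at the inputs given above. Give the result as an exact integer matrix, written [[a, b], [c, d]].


[[-36, -16], [16, 36]]

[a2, a1] = [[-4, -4], [2, 4]]
[a4, [a2, a1]] = [[4, 20], [2, -4]]
[[a4, [a2, a1]], a3] = [[-36, -16], [16, 36]]


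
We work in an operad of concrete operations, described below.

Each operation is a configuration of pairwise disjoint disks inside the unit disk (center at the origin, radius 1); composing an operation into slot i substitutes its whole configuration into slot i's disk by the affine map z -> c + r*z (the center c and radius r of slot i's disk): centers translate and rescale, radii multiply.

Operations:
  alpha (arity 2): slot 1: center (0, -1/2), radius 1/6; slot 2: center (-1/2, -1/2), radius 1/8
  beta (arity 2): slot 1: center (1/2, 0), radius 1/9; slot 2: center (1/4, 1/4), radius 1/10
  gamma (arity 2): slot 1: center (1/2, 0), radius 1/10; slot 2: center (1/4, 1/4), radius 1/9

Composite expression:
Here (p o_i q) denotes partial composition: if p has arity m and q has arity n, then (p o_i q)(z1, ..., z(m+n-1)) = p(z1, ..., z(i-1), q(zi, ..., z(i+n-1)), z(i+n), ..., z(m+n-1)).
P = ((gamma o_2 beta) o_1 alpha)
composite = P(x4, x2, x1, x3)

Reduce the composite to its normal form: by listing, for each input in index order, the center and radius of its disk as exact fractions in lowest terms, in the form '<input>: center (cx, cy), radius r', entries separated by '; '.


Nesting under gamma composes maps z -> c + r*z down each x-path.
for x4, the 2-step affine chain lands on center (1/2, -1/20), radius 1/60
for x2, the 2-step affine chain lands on center (9/20, -1/20), radius 1/80
for x1, the 2-step affine chain lands on center (11/36, 1/4), radius 1/81
for x3, the 2-step affine chain lands on center (5/18, 5/18), radius 1/90

x1: center (11/36, 1/4), radius 1/81; x2: center (9/20, -1/20), radius 1/80; x3: center (5/18, 5/18), radius 1/90; x4: center (1/2, -1/20), radius 1/60


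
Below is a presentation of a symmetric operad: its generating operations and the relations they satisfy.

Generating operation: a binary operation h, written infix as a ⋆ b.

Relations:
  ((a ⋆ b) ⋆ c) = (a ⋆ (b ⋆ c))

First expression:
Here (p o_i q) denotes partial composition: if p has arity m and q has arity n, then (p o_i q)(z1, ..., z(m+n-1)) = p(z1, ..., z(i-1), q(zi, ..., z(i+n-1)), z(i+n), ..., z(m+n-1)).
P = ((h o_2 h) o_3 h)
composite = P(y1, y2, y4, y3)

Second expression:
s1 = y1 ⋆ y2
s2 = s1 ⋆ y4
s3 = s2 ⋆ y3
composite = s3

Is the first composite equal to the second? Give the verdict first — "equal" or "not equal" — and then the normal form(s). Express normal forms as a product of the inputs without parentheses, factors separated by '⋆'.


equal: each reduces to y1 ⋆ y2 ⋆ y4 ⋆ y3

The first composite normalizes to y1 ⋆ y2 ⋆ y4 ⋆ y3
The second composite normalizes to y1 ⋆ y2 ⋆ y4 ⋆ y3
The normal forms match — equal.


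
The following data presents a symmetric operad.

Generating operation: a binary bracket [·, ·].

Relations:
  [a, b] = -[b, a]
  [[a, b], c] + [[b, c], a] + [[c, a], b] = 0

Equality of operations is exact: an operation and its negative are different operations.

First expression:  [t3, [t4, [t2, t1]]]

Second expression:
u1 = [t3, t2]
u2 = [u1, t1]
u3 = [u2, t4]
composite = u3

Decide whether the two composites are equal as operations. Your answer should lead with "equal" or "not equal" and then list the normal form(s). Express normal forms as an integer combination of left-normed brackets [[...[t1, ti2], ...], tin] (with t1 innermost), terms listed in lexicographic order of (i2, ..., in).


not equal — first -[[[t1, t2], t4], t3], second [[[t1, t2], t3], t4] - [[[t1, t3], t2], t4]

Reducing the first expression gives -[[[t1, t2], t4], t3]
Reducing the second expression gives [[[t1, t2], t3], t4] - [[[t1, t3], t2], t4]
Distinct normal forms: not equal.


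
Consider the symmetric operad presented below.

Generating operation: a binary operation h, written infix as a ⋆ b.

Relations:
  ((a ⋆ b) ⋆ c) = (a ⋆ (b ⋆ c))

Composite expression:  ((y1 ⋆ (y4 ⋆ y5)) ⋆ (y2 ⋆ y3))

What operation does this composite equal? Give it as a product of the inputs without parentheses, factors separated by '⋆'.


y1 ⋆ y4 ⋆ y5 ⋆ y2 ⋆ y3

Every regrouping of h is equal, so read the y-inputs in written order.
(y4 ⋆ y5) reduces to y4 ⋆ y5
(y1 ⋆ (y4 ⋆ y5)) reduces to y1 ⋆ y4 ⋆ y5
(y2 ⋆ y3) reduces to y2 ⋆ y3
((y1 ⋆ (y4 ⋆ y5)) ⋆ (y2 ⋆ y3)) reduces to y1 ⋆ y4 ⋆ y5 ⋆ y2 ⋆ y3


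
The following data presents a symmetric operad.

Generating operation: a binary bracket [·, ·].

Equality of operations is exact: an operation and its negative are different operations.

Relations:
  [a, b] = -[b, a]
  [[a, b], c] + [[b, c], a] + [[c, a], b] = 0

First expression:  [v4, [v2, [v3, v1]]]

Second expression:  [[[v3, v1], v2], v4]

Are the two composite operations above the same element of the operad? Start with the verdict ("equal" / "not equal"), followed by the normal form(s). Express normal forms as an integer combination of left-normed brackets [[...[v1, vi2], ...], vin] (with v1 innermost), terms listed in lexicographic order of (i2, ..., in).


In normal form, the first expression is -[[[v1, v3], v2], v4]
In normal form, the second expression is -[[[v1, v3], v2], v4]
One common form — equal.

equal: each reduces to -[[[v1, v3], v2], v4]


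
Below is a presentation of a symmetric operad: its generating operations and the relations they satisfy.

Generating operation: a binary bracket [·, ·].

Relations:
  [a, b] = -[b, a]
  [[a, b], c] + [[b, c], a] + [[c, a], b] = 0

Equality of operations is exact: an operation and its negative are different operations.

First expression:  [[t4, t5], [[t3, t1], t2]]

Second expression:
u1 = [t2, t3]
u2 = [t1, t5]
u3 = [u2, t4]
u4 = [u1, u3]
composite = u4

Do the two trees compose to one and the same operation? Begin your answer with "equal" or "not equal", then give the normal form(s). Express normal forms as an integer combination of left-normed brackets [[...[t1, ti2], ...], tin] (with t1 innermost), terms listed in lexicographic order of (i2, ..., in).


not equal; first: [[[[t1, t3], t2], t4], t5] - [[[[t1, t3], t2], t5], t4]; second: -[[[[t1, t5], t4], t2], t3] + [[[[t1, t5], t4], t3], t2]

The first composite normalizes to [[[[t1, t3], t2], t4], t5] - [[[[t1, t3], t2], t5], t4]
The second composite normalizes to -[[[[t1, t5], t4], t2], t3] + [[[[t1, t5], t4], t3], t2]
Different reductions; not equal.


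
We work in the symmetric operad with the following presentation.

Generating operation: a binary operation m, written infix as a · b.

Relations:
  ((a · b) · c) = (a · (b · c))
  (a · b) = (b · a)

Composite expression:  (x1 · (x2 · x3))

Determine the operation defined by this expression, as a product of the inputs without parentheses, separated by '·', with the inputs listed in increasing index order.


x1 · x2 · x3

Shape and order are irrelevant to m; the x-input set decides.
(x2 · x3) collapses to x2 · x3
(x1 · (x2 · x3)) collapses to x1 · x2 · x3
sorting the factors by input index: x1 · x2 · x3


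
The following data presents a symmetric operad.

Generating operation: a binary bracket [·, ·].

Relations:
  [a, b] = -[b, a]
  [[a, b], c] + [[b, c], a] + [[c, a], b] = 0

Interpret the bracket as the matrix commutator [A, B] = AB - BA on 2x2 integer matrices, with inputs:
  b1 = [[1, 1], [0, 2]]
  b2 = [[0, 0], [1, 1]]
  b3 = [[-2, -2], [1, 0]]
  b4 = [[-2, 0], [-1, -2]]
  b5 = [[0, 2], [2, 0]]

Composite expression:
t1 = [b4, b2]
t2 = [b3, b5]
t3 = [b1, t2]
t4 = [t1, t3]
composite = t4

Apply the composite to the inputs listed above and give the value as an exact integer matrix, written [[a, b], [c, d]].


[[-16, 0], [8, 16]]


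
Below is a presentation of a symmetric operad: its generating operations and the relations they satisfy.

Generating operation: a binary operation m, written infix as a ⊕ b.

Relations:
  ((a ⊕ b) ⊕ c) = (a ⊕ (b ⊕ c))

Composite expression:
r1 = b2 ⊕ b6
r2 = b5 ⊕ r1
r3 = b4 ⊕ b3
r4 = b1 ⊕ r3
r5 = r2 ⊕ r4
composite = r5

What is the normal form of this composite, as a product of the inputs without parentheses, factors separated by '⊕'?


The m-tree's shape is irrelevant; the b-reading-order decides.
(b2 ⊕ b6) reduces to b2 ⊕ b6
(b5 ⊕ (b2 ⊕ b6)) reduces to b5 ⊕ b2 ⊕ b6
(b4 ⊕ b3) reduces to b4 ⊕ b3
(b1 ⊕ (b4 ⊕ b3)) reduces to b1 ⊕ b4 ⊕ b3
((b5 ⊕ (b2 ⊕ b6)) ⊕ (b1 ⊕ (b4 ⊕ b3))) reduces to b5 ⊕ b2 ⊕ b6 ⊕ b1 ⊕ b4 ⊕ b3

b5 ⊕ b2 ⊕ b6 ⊕ b1 ⊕ b4 ⊕ b3


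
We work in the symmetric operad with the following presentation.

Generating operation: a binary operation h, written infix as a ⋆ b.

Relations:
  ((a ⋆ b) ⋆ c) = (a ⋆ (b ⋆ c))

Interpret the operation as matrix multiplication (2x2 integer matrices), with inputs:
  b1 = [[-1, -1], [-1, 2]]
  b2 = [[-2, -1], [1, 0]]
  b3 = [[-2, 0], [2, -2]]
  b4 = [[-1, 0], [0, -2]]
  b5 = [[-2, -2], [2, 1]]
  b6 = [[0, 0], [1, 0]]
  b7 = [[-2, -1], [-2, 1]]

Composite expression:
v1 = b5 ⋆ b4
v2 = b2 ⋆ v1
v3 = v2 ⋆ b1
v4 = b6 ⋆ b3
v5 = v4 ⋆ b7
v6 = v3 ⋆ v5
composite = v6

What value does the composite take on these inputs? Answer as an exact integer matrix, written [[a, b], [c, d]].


[[-40, -20], [24, 12]]

(b5 ⋆ b4) = [[2, 4], [-2, -2]]
(b2 ⋆ (b5 ⋆ b4)) = [[-2, -6], [2, 4]]
((b2 ⋆ (b5 ⋆ b4)) ⋆ b1) = [[8, -10], [-6, 6]]
(b6 ⋆ b3) = [[0, 0], [-2, 0]]
((b6 ⋆ b3) ⋆ b7) = [[0, 0], [4, 2]]
(((b2 ⋆ (b5 ⋆ b4)) ⋆ b1) ⋆ ((b6 ⋆ b3) ⋆ b7)) = [[-40, -20], [24, 12]]


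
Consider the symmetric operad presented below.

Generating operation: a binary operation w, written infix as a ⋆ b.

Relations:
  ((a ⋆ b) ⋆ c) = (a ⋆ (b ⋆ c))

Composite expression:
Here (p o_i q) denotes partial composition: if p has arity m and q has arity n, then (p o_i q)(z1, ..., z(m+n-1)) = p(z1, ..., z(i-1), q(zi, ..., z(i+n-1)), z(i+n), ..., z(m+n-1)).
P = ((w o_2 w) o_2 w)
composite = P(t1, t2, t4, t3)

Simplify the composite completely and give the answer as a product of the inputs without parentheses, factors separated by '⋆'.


t1 ⋆ t2 ⋆ t4 ⋆ t3

The w-tree's shape is irrelevant; the t-reading-order decides.
(t2 ⋆ t4) unparenthesizes to t2 ⋆ t4
((t2 ⋆ t4) ⋆ t3) unparenthesizes to t2 ⋆ t4 ⋆ t3
(t1 ⋆ ((t2 ⋆ t4) ⋆ t3)) unparenthesizes to t1 ⋆ t2 ⋆ t4 ⋆ t3


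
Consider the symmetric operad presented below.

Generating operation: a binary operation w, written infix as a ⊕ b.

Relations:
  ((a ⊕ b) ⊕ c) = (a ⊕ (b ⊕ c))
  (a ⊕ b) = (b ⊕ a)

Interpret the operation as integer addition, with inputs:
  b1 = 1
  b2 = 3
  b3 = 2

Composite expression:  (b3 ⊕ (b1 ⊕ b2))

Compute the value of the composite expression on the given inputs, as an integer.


6

(b1 ⊕ b2) = 4
(b3 ⊕ (b1 ⊕ b2)) = 6


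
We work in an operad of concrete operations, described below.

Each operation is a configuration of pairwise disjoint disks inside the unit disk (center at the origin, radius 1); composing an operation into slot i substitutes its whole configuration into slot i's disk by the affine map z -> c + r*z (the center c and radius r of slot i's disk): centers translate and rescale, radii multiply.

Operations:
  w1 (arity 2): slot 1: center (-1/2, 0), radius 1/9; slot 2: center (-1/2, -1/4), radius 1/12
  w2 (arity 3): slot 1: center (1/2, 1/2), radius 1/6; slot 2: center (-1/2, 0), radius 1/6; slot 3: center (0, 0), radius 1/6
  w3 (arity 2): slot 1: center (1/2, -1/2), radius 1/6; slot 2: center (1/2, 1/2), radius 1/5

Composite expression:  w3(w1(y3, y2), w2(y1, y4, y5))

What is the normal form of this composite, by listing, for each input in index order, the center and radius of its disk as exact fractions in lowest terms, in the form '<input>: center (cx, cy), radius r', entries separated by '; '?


y1: center (3/5, 3/5), radius 1/30; y2: center (5/12, -13/24), radius 1/72; y3: center (5/12, -1/2), radius 1/54; y4: center (2/5, 1/2), radius 1/30; y5: center (1/2, 1/2), radius 1/30

Affine substitution under w3: radii multiply and y-centers shift.
y3 passes through 2 substitutions, ending at center (5/12, -1/2), radius 1/54
y2 passes through 2 substitutions, ending at center (5/12, -13/24), radius 1/72
y1 passes through 2 substitutions, ending at center (3/5, 3/5), radius 1/30
y4 passes through 2 substitutions, ending at center (2/5, 1/2), radius 1/30
y5 passes through 2 substitutions, ending at center (1/2, 1/2), radius 1/30


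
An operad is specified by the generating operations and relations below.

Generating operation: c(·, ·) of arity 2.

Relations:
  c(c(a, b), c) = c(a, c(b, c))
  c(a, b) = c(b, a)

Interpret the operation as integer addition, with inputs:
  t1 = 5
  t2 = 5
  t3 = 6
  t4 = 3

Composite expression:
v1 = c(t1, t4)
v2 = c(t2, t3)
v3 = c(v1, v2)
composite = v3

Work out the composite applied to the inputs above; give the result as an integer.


19

c(t1, t4) = 8
c(t2, t3) = 11
c(c(t1, t4), c(t2, t3)) = 19


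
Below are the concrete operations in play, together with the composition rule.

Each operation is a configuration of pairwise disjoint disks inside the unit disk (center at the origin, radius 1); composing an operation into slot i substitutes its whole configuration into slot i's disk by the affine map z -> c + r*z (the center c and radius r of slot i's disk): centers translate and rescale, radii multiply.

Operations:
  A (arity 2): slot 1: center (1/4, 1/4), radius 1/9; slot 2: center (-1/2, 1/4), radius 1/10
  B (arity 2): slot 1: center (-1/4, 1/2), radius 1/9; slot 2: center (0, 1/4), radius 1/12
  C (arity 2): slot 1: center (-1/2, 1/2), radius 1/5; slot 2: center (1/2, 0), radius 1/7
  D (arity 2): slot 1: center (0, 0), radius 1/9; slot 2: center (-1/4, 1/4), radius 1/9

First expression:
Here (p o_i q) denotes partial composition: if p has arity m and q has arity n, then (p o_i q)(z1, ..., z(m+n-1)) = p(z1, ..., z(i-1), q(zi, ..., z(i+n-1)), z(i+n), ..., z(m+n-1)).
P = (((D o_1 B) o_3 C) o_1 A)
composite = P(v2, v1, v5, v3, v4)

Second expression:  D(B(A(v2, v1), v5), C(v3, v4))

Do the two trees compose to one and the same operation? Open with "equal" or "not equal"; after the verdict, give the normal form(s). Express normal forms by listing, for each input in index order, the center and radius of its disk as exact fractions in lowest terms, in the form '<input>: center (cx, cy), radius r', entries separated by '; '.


The first expression, normalized: v1: center (-11/324, 19/324), radius 1/810; v2: center (-2/81, 19/324), radius 1/729; v3: center (-11/36, 11/36), radius 1/45; v4: center (-7/36, 1/4), radius 1/63; v5: center (0, 1/36), radius 1/108
The second expression, normalized: v1: center (-11/324, 19/324), radius 1/810; v2: center (-2/81, 19/324), radius 1/729; v3: center (-11/36, 11/36), radius 1/45; v4: center (-7/36, 1/4), radius 1/63; v5: center (0, 1/36), radius 1/108
Both agree, so they are equal.

equal — both sides give v1: center (-11/324, 19/324), radius 1/810; v2: center (-2/81, 19/324), radius 1/729; v3: center (-11/36, 11/36), radius 1/45; v4: center (-7/36, 1/4), radius 1/63; v5: center (0, 1/36), radius 1/108


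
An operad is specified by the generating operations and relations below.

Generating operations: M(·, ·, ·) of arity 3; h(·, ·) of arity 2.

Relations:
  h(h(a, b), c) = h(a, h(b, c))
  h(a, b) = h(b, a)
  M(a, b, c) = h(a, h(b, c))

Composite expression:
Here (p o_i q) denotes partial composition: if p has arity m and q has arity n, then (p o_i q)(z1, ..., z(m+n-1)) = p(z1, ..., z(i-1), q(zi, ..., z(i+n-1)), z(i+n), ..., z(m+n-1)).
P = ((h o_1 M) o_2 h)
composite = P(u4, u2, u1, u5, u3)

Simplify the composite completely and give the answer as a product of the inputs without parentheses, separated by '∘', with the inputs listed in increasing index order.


u1 ∘ u2 ∘ u3 ∘ u4 ∘ u5

Shape and order are irrelevant to h; the u-input set decides.
h(u2, u1) reduces to u2 ∘ u1
M(u4, h(u2, u1), u5) reduces to u4 ∘ u2 ∘ u1 ∘ u5
h(M(u4, h(u2, u1), u5), u3) reduces to u4 ∘ u2 ∘ u1 ∘ u5 ∘ u3
sorting the factors by input index: u1 ∘ u2 ∘ u3 ∘ u4 ∘ u5


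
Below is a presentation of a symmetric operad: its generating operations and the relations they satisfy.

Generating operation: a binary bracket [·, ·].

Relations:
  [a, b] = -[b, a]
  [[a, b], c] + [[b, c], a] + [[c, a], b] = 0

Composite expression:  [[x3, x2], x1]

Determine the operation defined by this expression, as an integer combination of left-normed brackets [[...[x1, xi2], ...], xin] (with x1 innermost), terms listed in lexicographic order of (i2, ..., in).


[[x1, x2], x3] - [[x1, x3], x2]

Antisymmetry and Jacobi reduce to x1-anchored left-normed brackets.
Composite bracket: [[x3, x2], x1]
Each bracket splits as ab - ba, giving 4 signed words (2^2 = 4).
Only words starting with x1 matter:
  the word x1x2x3 carries sign +1 and contributes +[[x1, x2], x3]
  the word x1x3x2 carries sign -1 and contributes -[[x1, x3], x2]


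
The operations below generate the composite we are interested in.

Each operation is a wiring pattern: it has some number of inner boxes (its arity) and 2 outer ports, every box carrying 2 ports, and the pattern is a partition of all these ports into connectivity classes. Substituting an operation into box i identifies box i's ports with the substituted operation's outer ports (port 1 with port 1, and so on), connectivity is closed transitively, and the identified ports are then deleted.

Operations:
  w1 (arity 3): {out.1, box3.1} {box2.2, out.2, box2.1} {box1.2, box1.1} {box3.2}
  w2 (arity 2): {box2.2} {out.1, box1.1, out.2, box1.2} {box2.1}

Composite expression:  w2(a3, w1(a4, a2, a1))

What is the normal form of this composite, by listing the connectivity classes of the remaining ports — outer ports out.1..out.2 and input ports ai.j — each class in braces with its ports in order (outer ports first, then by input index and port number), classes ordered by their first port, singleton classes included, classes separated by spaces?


{out.1, out.2, a3.1, a3.2} {a1.1} {a1.2} {a2.1, a2.2} {a4.1, a4.2}

Two ports join when wires chain via w2-identified ports.
the subtree at w1 composes to {out.1, a1.1} {out.2, a2.1, a2.2} {a1.2} {a4.1, a4.2} on (a4, a2, a1); out.j = own outer ports
the subtree at w2 composes to {out.1, out.2, a3.1, a3.2} {a1.1} {a1.2} {a2.1, a2.2} {a4.1, a4.2} on (a3, a4, a2, a1); out.j = own outer ports


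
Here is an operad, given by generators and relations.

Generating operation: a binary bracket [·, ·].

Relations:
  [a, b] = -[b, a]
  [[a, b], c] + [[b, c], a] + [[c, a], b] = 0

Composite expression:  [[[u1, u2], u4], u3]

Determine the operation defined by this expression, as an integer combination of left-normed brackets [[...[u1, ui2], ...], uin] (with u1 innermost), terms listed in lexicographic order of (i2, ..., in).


Expand each bracket as ab - ba; the u1-initial words give the coefficients.
Composite bracket: [[[u1, u2], u4], u3]
Expanding via [a, b] = ab - ba: 8 signed words (2^3 = 8).
Words beginning with u1 determine it all:
  from u1u2u4u3, sign +1: term +[[[u1, u2], u4], u3]

[[[u1, u2], u4], u3]


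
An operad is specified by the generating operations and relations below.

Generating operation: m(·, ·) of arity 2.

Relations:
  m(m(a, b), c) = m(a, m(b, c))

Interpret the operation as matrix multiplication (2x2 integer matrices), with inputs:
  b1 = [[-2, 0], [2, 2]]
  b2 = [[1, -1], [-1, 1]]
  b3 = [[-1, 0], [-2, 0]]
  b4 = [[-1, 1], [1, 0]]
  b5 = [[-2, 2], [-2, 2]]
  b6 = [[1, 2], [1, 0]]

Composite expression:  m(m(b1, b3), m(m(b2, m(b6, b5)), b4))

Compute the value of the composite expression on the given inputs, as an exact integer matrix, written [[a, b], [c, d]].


[[16, -8], [-48, 24]]

m(b1, b3) = [[2, 0], [-6, 0]]
m(b6, b5) = [[-6, 6], [-2, 2]]
m(b2, m(b6, b5)) = [[-4, 4], [4, -4]]
m(m(b2, m(b6, b5)), b4) = [[8, -4], [-8, 4]]
m(m(b1, b3), m(m(b2, m(b6, b5)), b4)) = [[16, -8], [-48, 24]]


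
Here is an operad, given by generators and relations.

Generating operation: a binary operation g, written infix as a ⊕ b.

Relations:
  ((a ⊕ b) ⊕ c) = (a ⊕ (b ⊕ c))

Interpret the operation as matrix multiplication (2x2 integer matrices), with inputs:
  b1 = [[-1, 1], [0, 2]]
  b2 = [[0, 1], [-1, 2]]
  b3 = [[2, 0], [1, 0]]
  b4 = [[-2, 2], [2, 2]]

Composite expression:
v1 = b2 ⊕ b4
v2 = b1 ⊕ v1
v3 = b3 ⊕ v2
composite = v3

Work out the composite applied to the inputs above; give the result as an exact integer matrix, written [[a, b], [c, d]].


[[8, 0], [4, 0]]

(b2 ⊕ b4) = [[2, 2], [6, 2]]
(b1 ⊕ (b2 ⊕ b4)) = [[4, 0], [12, 4]]
(b3 ⊕ (b1 ⊕ (b2 ⊕ b4))) = [[8, 0], [4, 0]]


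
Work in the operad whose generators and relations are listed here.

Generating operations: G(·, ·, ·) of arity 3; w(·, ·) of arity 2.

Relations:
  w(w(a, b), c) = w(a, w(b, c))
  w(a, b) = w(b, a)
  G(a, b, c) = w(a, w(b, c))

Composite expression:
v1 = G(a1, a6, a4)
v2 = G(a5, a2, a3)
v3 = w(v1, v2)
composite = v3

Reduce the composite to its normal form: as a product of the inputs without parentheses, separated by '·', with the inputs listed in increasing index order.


a1 · a2 · a3 · a4 · a5 · a6


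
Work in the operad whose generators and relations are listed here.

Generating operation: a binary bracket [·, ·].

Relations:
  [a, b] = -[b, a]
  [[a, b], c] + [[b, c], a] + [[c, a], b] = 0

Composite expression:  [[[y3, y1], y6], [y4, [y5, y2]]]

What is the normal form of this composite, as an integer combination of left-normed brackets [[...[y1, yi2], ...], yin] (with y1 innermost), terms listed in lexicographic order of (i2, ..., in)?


Expand each bracket as ab - ba; the y1-initial words give the coefficients.
Composite bracket: [[[y3, y1], y6], [y4, [y5, y2]]]
Expanding via [a, b] = ab - ba: 32 signed words (2^5 = 32).
Keep just the words that open with y1:
  the word y1y3y6y2y5y4 carries sign -1 and contributes -[[[[[y1, y3], y6], y2], y5], y4]
  the word y1y3y6y4y2y5 carries sign +1 and contributes +[[[[[y1, y3], y6], y4], y2], y5]
  the word y1y3y6y4y5y2 carries sign -1 and contributes -[[[[[y1, y3], y6], y4], y5], y2]
  the word y1y3y6y5y2y4 carries sign +1 and contributes +[[[[[y1, y3], y6], y5], y2], y4]

-[[[[[y1, y3], y6], y2], y5], y4] + [[[[[y1, y3], y6], y4], y2], y5] - [[[[[y1, y3], y6], y4], y5], y2] + [[[[[y1, y3], y6], y5], y2], y4]


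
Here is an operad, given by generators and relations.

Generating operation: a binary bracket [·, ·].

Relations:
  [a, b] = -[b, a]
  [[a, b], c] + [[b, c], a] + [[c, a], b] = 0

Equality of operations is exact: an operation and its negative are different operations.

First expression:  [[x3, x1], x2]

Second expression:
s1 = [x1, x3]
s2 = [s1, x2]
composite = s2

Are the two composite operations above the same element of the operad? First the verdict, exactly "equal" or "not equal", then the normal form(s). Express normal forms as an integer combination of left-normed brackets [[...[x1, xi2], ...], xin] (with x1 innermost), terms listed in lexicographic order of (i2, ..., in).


not equal; the first gives -[[x1, x3], x2] and the second [[x1, x3], x2]

In normal form, the first expression is -[[x1, x3], x2]
In normal form, the second expression is [[x1, x3], x2]
The forms do not match — not equal.


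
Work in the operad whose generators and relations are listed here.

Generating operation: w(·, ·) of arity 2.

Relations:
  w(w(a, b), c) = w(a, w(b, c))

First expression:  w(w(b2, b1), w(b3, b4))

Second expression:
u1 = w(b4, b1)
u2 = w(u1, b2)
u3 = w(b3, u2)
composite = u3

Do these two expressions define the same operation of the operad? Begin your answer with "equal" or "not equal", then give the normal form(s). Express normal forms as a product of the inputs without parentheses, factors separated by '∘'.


not equal — first b2 ∘ b1 ∘ b3 ∘ b4, second b3 ∘ b4 ∘ b1 ∘ b2


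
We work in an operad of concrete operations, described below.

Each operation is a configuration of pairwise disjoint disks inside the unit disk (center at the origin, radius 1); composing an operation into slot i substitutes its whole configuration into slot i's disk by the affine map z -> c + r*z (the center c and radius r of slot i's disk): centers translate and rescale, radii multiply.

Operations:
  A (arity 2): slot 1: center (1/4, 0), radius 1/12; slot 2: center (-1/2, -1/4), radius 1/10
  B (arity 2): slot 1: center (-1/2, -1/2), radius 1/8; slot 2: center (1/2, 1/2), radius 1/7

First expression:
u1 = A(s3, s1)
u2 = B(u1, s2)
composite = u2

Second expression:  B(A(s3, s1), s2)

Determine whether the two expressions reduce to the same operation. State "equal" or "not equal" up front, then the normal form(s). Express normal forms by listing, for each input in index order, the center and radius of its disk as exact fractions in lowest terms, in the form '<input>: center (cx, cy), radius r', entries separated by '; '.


The first expression reduces to s1: center (-9/16, -17/32), radius 1/80; s2: center (1/2, 1/2), radius 1/7; s3: center (-15/32, -1/2), radius 1/96
The second expression reduces to s1: center (-9/16, -17/32), radius 1/80; s2: center (1/2, 1/2), radius 1/7; s3: center (-15/32, -1/2), radius 1/96
Same normal form: equal.

equal; the common form is s1: center (-9/16, -17/32), radius 1/80; s2: center (1/2, 1/2), radius 1/7; s3: center (-15/32, -1/2), radius 1/96
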